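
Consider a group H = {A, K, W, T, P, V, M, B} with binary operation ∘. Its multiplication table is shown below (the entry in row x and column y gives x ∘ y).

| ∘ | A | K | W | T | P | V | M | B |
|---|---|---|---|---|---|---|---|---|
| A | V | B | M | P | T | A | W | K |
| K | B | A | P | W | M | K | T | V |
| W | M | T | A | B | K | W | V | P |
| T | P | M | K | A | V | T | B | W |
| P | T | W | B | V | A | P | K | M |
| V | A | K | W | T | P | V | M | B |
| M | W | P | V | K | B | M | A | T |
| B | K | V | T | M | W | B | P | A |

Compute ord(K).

The identity element is V (its row matches the header).
K^1 = K
K^2 = K ∘ K = A
K^3 = A ∘ K = B
K^4 = B ∘ K = V
The first power of K equal to the identity is K^4, so ord(K) = 4.

4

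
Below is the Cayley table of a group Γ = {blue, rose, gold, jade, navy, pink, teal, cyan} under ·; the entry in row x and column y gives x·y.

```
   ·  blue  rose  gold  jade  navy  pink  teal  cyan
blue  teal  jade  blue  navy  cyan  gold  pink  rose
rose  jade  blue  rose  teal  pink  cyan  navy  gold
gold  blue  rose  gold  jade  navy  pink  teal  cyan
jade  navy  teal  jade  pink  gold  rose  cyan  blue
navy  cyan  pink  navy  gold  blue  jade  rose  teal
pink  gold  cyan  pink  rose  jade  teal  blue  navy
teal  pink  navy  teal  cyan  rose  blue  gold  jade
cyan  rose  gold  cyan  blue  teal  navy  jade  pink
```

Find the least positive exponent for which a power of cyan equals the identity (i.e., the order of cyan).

8

The identity element is gold (its row matches the header).
cyan^1 = cyan
cyan^2 = cyan·cyan = pink
cyan^3 = pink·cyan = navy
cyan^4 = navy·cyan = teal
cyan^5 = teal·cyan = jade
cyan^6 = jade·cyan = blue
cyan^7 = blue·cyan = rose
cyan^8 = rose·cyan = gold
The first power of cyan equal to the identity is cyan^8, so ord(cyan) = 8.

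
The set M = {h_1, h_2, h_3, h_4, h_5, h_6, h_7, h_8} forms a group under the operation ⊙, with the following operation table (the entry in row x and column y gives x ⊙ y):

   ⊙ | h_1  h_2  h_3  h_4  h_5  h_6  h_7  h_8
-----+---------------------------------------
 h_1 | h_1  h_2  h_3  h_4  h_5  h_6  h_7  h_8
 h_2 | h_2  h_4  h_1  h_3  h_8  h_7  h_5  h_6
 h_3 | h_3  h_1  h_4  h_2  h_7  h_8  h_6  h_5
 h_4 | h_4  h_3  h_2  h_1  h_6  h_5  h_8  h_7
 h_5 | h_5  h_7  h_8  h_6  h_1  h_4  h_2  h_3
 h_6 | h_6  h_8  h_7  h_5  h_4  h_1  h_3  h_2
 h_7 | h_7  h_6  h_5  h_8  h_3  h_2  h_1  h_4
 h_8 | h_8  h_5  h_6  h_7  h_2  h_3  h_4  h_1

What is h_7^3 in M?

h_7^1 = h_7
h_7^2 = h_7 ⊙ h_7 = h_1
h_7^3 = h_1 ⊙ h_7 = h_7
(Structurally, M here is isomorphic to the dihedral group D_4.)

h_7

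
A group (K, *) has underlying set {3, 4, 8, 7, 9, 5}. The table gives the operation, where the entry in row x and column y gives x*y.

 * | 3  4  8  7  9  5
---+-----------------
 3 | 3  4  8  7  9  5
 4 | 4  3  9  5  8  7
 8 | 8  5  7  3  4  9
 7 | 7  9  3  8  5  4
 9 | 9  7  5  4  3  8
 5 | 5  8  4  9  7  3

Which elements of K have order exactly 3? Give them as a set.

{7, 8}

Identity is 3. Compute the order of each non-identity element by repeated multiplication:
  4: 4 → 3  (order 2)
  8: 8 → 7 → 3  (order 3)
  7: 7 → 8 → 3  (order 3)
  9: 9 → 3  (order 2)
  5: 5 → 3  (order 2)
Elements of order 3: {7, 8}.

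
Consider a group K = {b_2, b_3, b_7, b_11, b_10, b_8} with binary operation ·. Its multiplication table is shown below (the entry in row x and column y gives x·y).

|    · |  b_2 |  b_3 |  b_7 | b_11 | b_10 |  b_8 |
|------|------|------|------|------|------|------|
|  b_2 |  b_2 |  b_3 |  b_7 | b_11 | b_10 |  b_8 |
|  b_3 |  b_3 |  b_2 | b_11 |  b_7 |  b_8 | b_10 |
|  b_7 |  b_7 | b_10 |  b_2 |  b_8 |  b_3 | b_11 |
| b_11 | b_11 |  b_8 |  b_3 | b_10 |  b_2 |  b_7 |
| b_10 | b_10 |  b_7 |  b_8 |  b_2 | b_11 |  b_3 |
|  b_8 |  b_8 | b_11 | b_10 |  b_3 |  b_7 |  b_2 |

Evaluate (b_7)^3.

b_7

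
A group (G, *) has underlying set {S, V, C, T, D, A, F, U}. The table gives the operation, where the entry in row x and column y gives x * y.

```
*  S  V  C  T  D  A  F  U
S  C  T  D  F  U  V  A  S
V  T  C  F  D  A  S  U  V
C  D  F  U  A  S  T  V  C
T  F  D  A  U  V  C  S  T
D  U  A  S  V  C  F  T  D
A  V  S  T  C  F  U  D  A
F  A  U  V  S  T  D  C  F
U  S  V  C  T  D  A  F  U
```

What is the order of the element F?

The identity element is U (its row matches the header).
F^1 = F
F^2 = F * F = C
F^3 = C * F = V
F^4 = V * F = U
The first power of F equal to the identity is F^4, so ord(F) = 4.

4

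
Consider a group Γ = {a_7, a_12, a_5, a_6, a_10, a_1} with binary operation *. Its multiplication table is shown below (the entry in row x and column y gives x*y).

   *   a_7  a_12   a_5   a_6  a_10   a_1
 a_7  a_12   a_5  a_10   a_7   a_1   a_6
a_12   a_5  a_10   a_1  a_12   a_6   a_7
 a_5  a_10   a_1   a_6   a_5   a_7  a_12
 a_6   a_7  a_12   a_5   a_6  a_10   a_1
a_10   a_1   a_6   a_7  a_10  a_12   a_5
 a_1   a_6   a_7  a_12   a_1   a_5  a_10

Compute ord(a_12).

The identity element is a_6 (its row matches the header).
a_12^1 = a_12
a_12^2 = a_12*a_12 = a_10
a_12^3 = a_10*a_12 = a_6
The first power of a_12 equal to the identity is a_12^3, so ord(a_12) = 3.

3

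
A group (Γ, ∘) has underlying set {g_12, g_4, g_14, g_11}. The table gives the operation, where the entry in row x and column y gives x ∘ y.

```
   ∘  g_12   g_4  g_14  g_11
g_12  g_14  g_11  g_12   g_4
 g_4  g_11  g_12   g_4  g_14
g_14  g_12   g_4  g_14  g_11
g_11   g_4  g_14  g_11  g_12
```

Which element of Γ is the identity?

The identity e satisfies e ∘ x = x for all x, so its row in the table reproduces the column headers.
Row g_14 reads: g_12, g_4, g_14, g_11 — exactly the header order. So g_14 is the identity.

g_14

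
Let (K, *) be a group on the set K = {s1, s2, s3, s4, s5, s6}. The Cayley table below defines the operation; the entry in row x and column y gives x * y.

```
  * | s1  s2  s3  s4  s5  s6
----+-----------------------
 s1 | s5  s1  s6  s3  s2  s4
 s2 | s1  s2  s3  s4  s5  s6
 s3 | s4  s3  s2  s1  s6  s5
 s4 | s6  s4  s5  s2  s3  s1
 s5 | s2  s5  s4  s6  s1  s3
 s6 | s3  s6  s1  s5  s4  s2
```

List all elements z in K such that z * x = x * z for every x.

{s2}

An element z is central iff its row equals its column in the table.
For s3: s3 * s1 = s4 ≠ s6 = s1 * s3, so s3 ∉ Z.
Checking each element this way leaves Z(K) = {s2}.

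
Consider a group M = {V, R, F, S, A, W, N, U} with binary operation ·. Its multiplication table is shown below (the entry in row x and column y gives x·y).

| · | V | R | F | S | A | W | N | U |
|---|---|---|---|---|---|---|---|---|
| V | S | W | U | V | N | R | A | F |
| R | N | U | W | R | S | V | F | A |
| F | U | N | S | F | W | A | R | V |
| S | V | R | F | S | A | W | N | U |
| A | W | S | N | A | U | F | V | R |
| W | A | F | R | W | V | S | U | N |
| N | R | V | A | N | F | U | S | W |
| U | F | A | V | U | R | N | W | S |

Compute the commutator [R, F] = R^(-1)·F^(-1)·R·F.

Identity is S; from the table R^(-1) = A and F^(-1) = F.
A·F = N
N·R = V
V·F = U

U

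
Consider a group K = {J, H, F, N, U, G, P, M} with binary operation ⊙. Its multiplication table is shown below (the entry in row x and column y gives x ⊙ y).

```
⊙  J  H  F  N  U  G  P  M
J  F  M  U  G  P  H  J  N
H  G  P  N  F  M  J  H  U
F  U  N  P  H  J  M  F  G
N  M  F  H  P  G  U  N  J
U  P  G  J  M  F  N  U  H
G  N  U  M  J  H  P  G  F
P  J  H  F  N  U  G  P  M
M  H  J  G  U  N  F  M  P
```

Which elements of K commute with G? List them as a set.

Compare row G with column G entry by entry.
F ⊙ G = M = G ⊙ F, so F commutes with G.
U ⊙ G = N but G ⊙ U = H, so U does not.
Collecting the elements that commute with G: C(G) = {F, G, M, P}.

{F, G, M, P}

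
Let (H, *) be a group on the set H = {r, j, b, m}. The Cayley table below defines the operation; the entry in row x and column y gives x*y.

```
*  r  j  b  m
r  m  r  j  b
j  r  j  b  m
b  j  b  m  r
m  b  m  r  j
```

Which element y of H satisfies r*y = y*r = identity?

First locate the identity: row j matches the header, so j is the identity.
Scan row r for j: r*b = j. Hence r^(-1) = b.

b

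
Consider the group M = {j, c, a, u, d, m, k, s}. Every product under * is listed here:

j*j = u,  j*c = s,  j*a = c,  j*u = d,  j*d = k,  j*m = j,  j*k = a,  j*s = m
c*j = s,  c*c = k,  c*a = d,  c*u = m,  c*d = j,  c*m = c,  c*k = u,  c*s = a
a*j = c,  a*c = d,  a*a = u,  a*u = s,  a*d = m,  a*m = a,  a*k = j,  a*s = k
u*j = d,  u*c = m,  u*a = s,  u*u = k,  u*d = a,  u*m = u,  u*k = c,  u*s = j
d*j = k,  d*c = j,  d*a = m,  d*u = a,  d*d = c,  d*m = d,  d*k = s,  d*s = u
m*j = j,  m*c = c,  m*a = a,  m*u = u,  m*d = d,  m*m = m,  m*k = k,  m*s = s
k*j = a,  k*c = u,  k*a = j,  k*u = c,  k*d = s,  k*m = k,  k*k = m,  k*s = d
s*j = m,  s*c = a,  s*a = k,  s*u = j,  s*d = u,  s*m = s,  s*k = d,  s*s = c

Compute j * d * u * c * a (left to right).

j * d = k
k * u = c
c * c = k
k * a = j
(Structurally, M here is isomorphic to the cyclic group Z_8.)

j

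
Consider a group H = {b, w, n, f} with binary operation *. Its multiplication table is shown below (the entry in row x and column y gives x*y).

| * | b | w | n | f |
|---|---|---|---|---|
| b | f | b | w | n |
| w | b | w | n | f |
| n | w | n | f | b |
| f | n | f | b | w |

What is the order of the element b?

The identity element is w (its row matches the header).
b^1 = b
b^2 = b*b = f
b^3 = f*b = n
b^4 = n*b = w
The first power of b equal to the identity is b^4, so ord(b) = 4.

4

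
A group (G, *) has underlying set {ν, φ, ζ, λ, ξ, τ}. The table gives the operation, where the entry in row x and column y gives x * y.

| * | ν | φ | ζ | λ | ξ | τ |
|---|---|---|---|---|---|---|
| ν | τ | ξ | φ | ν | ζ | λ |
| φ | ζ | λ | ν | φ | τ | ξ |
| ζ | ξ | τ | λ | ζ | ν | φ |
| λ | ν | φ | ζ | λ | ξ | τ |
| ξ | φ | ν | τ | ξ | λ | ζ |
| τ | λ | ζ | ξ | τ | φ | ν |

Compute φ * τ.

Read row φ, column τ: φ * τ = ξ.

ξ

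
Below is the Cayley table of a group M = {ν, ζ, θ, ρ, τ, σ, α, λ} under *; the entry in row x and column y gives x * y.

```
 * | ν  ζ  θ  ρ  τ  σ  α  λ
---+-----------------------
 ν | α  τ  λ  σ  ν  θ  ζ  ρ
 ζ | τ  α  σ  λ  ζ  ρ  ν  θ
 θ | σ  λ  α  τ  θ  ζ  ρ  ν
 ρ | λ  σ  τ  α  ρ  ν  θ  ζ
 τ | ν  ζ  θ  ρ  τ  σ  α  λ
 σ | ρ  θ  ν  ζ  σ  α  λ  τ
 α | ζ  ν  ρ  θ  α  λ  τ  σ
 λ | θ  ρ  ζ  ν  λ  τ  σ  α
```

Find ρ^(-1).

First locate the identity: row τ matches the header, so τ is the identity.
Scan row ρ for τ: ρ * θ = τ. Hence ρ^(-1) = θ.
(Structurally, M here is isomorphic to the quaternion group Q_8.)

θ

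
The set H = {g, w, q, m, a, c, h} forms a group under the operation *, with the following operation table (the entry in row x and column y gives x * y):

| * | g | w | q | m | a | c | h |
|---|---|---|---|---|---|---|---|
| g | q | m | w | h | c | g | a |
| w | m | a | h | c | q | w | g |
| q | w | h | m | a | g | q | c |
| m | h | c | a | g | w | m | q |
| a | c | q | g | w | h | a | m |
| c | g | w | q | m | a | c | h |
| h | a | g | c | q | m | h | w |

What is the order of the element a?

7

The identity element is c (its row matches the header).
a^1 = a
a^2 = a * a = h
a^3 = h * a = m
a^4 = m * a = w
a^5 = w * a = q
a^6 = q * a = g
a^7 = g * a = c
The first power of a equal to the identity is a^7, so ord(a) = 7.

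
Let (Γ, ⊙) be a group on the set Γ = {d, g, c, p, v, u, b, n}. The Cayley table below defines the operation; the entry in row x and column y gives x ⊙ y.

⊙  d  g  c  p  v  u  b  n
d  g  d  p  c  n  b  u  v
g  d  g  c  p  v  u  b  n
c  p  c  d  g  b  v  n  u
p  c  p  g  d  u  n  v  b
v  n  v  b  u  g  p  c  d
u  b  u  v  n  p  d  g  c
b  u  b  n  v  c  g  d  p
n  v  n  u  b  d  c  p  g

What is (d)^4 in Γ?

g

d^1 = d
d^2 = d ⊙ d = g
d^3 = g ⊙ d = d
d^4 = d ⊙ d = g
(Structurally, Γ here is isomorphic to Z_2 x Z_4.)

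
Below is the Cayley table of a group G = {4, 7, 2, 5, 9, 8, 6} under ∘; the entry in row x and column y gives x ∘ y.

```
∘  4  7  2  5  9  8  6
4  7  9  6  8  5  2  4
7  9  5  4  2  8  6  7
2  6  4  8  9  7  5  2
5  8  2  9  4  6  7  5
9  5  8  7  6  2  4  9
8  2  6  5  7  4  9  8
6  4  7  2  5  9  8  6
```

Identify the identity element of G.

6

The identity e satisfies e ∘ x = x for all x, so its row in the table reproduces the column headers.
Row 6 reads: 4, 7, 2, 5, 9, 8, 6 — exactly the header order. So 6 is the identity.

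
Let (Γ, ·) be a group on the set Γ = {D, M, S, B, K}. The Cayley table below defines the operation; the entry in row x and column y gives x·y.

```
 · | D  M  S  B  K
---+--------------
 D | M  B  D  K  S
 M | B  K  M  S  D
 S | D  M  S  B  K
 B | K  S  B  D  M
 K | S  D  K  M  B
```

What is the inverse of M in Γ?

B

First locate the identity: row S matches the header, so S is the identity.
Scan row M for S: M·B = S. Hence M^(-1) = B.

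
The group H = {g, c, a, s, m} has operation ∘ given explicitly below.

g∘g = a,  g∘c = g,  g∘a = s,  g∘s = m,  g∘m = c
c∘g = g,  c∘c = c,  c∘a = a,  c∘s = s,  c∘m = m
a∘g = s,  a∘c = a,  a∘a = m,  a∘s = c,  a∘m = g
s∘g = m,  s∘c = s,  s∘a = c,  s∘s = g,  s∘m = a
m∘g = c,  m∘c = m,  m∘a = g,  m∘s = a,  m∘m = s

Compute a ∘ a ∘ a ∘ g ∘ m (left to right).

g

a ∘ a = m
m ∘ a = g
g ∘ g = a
a ∘ m = g
(Structurally, H here is isomorphic to the cyclic group Z_5.)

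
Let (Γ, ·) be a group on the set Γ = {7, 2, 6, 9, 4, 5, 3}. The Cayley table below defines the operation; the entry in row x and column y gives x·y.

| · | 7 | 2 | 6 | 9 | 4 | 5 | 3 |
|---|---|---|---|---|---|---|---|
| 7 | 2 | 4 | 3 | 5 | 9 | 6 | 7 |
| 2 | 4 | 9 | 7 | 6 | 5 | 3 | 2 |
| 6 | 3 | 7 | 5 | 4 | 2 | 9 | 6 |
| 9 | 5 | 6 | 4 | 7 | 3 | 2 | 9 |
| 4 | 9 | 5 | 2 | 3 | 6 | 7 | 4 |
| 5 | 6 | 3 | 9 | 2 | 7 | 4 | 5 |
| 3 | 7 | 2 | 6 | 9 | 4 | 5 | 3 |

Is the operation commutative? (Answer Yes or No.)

Yes

Check whether the table is symmetric across its main diagonal.
Every entry (row x, col y) equals the entry (row y, col x), so Γ is abelian.
(In fact Γ ≅ the cyclic group Z_7.)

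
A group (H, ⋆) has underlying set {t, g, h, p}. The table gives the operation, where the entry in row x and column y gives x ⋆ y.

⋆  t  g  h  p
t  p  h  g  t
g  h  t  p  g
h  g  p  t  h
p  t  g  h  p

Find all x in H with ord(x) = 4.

{g, h}

Identity is p. Compute the order of each non-identity element by repeated multiplication:
  t: t → p  (order 2)
  g: g → t → h → p  (order 4)
  h: h → t → g → p  (order 4)
Elements of order 4: {g, h}.
(Structurally, H here is isomorphic to the cyclic group Z_4.)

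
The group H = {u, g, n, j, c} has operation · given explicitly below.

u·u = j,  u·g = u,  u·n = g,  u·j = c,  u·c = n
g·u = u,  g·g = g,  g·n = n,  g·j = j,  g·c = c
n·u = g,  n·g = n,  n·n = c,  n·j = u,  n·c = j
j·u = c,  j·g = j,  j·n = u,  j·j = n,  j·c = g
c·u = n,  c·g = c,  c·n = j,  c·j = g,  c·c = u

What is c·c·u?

c·c = u
u·u = j

j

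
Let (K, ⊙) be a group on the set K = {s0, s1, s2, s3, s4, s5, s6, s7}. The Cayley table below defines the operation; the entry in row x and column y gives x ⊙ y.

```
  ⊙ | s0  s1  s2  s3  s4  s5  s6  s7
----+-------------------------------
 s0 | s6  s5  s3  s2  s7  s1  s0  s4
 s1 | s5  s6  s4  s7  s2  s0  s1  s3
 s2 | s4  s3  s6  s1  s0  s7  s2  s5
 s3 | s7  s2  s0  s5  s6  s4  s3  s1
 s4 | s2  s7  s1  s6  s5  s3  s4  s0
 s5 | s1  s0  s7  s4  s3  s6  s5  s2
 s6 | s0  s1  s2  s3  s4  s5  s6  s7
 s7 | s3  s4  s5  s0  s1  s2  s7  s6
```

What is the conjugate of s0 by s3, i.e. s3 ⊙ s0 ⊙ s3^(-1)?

The identity is s6. In row s3, the entry s6 sits in column s4, so s3^(-1) = s4.
s3 ⊙ s0 = s7
s7 ⊙ s4 = s1

s1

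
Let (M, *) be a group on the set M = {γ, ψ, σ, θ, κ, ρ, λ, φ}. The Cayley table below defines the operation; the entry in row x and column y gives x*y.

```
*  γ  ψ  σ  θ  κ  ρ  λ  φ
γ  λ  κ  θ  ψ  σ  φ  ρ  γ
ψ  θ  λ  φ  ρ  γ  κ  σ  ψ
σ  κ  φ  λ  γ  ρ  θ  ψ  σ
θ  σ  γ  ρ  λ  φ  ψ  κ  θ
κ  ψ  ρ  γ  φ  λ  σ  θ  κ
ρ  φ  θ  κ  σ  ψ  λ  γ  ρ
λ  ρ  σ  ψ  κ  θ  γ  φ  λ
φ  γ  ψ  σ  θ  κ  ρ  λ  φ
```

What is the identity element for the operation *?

The identity e satisfies e*x = x for all x, so its row in the table reproduces the column headers.
Row φ reads: γ, ψ, σ, θ, κ, ρ, λ, φ — exactly the header order. So φ is the identity.

φ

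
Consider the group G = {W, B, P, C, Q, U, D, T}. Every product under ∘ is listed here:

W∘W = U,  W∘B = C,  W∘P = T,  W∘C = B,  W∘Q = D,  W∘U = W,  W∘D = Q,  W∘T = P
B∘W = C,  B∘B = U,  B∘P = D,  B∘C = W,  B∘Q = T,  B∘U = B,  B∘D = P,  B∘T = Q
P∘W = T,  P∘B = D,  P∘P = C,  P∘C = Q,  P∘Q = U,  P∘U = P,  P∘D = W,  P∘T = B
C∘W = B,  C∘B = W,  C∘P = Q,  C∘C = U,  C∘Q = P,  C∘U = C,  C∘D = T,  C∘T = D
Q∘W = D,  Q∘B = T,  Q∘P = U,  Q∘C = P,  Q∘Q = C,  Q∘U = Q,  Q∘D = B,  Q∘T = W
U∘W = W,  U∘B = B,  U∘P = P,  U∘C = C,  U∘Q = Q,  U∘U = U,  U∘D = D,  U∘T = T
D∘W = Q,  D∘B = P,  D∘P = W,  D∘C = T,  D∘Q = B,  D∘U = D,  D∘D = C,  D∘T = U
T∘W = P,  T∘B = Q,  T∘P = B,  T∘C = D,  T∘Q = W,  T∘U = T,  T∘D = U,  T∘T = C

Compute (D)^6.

C

D^1 = D
D^2 = D ∘ D = C
D^3 = C ∘ D = T
D^4 = T ∘ D = U
D^5 = U ∘ D = D
D^6 = D ∘ D = C
(Structurally, G here is isomorphic to Z_2 x Z_4.)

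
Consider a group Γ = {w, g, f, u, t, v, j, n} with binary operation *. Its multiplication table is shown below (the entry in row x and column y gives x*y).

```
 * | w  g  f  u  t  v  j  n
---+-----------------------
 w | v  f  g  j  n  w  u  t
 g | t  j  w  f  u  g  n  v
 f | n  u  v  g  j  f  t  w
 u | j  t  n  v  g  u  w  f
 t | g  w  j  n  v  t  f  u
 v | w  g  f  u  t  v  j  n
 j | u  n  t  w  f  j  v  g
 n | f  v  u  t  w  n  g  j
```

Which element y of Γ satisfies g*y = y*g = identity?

First locate the identity: row v matches the header, so v is the identity.
Scan row g for v: g*n = v. Hence g^(-1) = n.
(Structurally, Γ here is isomorphic to the dihedral group D_4.)

n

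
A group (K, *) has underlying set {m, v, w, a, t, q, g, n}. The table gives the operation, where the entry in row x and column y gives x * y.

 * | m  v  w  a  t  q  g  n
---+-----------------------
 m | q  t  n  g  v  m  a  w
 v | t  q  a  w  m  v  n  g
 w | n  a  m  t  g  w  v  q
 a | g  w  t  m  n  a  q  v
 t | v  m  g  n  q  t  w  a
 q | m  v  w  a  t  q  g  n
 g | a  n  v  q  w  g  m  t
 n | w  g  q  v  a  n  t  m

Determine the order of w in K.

The identity element is q (its row matches the header).
w^1 = w
w^2 = w * w = m
w^3 = m * w = n
w^4 = n * w = q
The first power of w equal to the identity is w^4, so ord(w) = 4.

4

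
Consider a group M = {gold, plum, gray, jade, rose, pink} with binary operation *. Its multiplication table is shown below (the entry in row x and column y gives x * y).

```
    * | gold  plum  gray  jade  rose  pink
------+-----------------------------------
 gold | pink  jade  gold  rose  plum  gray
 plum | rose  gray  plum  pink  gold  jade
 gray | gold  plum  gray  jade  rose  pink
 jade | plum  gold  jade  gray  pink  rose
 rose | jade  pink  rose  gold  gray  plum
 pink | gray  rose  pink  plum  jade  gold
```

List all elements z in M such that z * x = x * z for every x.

{gray}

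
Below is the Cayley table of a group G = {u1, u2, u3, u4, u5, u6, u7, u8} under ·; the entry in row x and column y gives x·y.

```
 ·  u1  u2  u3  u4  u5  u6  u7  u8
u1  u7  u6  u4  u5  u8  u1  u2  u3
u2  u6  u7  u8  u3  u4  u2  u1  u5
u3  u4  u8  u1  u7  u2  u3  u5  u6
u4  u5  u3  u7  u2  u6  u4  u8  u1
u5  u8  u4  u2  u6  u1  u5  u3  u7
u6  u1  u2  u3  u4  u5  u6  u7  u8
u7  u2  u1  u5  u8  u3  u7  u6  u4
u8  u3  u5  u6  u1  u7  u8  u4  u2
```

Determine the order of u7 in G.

2

The identity element is u6 (its row matches the header).
u7^1 = u7
u7^2 = u7·u7 = u6
The first power of u7 equal to the identity is u7^2, so ord(u7) = 2.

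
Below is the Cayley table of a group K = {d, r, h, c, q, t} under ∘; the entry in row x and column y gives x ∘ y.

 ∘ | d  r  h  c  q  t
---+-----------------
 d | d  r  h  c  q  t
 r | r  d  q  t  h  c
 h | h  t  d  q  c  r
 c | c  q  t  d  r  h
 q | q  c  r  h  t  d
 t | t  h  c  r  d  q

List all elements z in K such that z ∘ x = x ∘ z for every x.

{d}

An element z is central iff its row equals its column in the table.
For h: h ∘ t = r ≠ c = t ∘ h, so h ∉ Z.
Checking each element this way leaves Z(K) = {d}.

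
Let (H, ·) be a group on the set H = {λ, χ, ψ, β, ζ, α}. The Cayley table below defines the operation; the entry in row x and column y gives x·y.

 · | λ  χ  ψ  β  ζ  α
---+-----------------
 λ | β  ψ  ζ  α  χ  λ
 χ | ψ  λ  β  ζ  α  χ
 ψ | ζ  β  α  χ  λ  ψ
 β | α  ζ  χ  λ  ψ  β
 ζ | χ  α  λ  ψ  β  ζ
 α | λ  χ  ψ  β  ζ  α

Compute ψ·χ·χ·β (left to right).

ψ·χ = β
β·χ = ζ
ζ·β = ψ

ψ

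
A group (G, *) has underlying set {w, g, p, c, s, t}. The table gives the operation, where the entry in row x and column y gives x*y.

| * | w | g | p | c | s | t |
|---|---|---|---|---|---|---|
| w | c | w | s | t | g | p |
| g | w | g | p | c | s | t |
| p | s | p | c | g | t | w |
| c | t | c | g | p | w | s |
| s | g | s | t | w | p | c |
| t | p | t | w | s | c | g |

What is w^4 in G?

w^1 = w
w^2 = w*w = c
w^3 = c*w = t
w^4 = t*w = p

p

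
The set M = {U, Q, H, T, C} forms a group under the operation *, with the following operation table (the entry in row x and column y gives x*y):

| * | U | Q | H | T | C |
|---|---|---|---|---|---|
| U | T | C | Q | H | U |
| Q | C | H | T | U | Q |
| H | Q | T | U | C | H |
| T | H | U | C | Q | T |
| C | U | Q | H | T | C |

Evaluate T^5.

T^1 = T
T^2 = T*T = Q
T^3 = Q*T = U
T^4 = U*T = H
T^5 = H*T = C

C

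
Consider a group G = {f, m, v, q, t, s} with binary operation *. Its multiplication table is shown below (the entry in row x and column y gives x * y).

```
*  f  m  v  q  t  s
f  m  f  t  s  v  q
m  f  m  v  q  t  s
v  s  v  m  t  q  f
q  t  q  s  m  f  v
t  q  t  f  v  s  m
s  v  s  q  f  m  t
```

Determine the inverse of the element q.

First locate the identity: row m matches the header, so m is the identity.
Scan row q for m: q * q = m. Hence q^(-1) = q.
(Structurally, G here is isomorphic to the symmetric group S_3.)

q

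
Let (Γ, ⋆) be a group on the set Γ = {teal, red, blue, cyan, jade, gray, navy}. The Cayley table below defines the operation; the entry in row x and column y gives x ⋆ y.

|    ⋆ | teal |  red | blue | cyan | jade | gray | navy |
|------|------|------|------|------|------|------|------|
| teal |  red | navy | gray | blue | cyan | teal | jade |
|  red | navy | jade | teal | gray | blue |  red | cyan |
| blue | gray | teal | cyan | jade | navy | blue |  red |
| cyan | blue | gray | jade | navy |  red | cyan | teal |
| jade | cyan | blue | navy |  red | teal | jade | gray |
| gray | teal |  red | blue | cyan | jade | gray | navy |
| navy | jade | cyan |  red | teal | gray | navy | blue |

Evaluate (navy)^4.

navy^1 = navy
navy^2 = navy ⋆ navy = blue
navy^3 = blue ⋆ navy = red
navy^4 = red ⋆ navy = cyan

cyan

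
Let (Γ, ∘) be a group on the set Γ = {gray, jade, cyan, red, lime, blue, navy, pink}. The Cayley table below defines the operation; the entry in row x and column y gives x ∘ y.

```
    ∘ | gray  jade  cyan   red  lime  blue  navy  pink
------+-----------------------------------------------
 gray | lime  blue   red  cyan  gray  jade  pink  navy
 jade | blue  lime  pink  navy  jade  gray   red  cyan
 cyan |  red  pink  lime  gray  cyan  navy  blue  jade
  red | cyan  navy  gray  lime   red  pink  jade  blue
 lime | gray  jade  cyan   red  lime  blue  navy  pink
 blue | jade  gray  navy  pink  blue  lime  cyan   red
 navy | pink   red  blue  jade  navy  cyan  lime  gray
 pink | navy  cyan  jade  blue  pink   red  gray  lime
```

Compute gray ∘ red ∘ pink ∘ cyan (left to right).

pink

gray ∘ red = cyan
cyan ∘ pink = jade
jade ∘ cyan = pink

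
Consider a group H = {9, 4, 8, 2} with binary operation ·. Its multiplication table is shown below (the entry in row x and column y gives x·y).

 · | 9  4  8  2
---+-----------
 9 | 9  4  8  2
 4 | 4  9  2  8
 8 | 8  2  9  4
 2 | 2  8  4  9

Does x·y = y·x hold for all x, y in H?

Yes

Check whether the table is symmetric across its main diagonal.
Every entry (row x, col y) equals the entry (row y, col x), so H is abelian.
(In fact H ≅ the Klein four-group V_4.)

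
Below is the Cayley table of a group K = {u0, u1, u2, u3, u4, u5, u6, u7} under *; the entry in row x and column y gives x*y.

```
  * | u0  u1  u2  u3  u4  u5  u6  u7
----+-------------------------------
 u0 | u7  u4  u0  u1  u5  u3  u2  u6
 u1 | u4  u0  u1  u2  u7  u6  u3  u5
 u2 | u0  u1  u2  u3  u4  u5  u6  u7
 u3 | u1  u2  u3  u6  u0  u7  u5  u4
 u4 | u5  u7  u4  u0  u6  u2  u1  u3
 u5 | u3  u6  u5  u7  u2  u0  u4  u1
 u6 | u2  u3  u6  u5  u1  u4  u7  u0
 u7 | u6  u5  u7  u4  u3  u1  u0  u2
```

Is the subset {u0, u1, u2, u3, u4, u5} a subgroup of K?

u4*u4 = u6, which is not in {u0, u1, u2, u3, u4, u5}.
The subset is not closed under *, so it is not a subgroup.

No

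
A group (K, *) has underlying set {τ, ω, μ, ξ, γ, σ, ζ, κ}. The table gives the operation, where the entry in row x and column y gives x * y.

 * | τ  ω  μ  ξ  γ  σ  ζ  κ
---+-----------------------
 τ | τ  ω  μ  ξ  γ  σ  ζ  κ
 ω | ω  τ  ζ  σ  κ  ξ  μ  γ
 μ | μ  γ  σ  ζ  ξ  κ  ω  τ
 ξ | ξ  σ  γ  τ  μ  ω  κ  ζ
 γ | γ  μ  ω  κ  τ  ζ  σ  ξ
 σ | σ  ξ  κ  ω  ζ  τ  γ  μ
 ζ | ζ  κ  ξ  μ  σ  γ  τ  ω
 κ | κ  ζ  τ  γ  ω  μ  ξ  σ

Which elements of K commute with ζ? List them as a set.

{γ, ζ, σ, τ}

Compare row ζ with column ζ entry by entry.
γ * ζ = σ = ζ * γ, so γ commutes with ζ.
κ * ζ = ξ but ζ * κ = ω, so κ does not.
Collecting the elements that commute with ζ: C(ζ) = {γ, ζ, σ, τ}.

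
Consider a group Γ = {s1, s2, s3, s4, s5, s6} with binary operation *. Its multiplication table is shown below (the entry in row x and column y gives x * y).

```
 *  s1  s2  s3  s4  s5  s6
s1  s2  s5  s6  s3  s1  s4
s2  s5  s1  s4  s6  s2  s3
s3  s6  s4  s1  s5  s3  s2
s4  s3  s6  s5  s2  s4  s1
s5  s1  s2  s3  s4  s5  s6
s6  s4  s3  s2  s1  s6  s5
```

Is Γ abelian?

Yes

Check whether the table is symmetric across its main diagonal.
Every entry (row x, col y) equals the entry (row y, col x), so Γ is abelian.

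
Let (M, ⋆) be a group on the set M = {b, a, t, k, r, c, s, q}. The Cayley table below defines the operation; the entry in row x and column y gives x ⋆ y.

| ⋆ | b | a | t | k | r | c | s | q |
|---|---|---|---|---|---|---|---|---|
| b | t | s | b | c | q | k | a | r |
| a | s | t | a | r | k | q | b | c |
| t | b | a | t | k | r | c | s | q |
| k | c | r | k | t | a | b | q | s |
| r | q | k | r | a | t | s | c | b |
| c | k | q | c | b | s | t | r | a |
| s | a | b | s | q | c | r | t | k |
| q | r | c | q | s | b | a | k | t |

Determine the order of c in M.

The identity element is t (its row matches the header).
c^1 = c
c^2 = c ⋆ c = t
The first power of c equal to the identity is c^2, so ord(c) = 2.

2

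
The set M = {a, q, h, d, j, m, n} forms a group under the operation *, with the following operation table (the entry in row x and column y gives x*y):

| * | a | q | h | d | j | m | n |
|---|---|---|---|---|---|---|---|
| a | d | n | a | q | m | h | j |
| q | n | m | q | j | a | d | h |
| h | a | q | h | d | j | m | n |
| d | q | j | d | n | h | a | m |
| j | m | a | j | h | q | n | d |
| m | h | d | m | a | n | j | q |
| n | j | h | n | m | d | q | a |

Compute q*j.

Read row q, column j: q*j = a.

a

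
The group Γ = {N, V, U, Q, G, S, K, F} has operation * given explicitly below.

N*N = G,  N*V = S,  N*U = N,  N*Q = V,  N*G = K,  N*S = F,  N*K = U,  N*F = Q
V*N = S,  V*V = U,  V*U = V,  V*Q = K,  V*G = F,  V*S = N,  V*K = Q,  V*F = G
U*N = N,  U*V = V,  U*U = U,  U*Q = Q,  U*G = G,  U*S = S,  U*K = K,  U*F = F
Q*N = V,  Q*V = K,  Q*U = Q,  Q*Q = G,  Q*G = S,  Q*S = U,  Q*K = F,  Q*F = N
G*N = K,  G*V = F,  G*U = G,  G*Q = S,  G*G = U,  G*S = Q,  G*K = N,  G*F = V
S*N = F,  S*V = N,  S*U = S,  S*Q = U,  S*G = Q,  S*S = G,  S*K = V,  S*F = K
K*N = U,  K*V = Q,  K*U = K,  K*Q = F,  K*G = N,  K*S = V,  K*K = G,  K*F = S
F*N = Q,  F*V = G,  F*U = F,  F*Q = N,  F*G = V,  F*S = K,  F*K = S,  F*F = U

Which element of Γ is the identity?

U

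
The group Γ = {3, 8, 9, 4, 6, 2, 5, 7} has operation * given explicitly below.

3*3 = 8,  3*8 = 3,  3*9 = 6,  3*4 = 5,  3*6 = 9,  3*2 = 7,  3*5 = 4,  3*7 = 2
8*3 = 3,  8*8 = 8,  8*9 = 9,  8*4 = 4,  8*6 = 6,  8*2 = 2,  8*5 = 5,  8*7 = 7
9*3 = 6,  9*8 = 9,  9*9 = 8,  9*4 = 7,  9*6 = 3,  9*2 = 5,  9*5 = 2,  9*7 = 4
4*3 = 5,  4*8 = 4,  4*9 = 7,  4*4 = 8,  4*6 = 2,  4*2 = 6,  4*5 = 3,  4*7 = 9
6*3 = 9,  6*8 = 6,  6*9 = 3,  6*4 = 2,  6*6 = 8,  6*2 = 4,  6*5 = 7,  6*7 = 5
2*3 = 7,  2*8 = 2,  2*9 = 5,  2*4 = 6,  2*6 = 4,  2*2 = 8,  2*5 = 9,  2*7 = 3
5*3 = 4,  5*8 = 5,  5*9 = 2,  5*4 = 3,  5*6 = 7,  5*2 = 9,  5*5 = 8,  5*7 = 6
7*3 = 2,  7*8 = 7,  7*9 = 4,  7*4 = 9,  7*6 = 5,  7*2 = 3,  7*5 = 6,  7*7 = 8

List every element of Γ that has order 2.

{2, 3, 4, 5, 6, 7, 9}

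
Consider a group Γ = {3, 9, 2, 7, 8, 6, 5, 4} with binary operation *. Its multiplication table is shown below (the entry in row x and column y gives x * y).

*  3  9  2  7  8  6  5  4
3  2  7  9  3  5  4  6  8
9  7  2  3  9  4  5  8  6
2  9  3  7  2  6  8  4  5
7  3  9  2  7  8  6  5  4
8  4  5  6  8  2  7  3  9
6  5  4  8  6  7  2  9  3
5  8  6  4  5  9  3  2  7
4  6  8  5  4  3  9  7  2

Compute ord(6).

4

The identity element is 7 (its row matches the header).
6^1 = 6
6^2 = 6 * 6 = 2
6^3 = 2 * 6 = 8
6^4 = 8 * 6 = 7
The first power of 6 equal to the identity is 6^4, so ord(6) = 4.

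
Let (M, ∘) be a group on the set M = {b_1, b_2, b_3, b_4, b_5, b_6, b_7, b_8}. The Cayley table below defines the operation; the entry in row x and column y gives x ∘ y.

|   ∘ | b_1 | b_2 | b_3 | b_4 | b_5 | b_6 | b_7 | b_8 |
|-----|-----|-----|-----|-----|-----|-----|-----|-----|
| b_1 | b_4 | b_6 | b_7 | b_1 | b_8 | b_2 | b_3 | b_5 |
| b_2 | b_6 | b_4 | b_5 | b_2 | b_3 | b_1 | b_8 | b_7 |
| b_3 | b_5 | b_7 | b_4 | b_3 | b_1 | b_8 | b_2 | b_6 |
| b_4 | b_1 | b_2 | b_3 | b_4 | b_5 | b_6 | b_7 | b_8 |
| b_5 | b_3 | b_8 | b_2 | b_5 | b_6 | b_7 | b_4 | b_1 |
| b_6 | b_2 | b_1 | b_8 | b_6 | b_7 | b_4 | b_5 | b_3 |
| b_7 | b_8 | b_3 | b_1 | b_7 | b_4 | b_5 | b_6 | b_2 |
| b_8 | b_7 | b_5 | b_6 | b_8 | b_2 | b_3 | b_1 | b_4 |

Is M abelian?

b_5 ∘ b_2 = b_8 but b_2 ∘ b_5 = b_3.
Since b_5 and b_2 do not commute, M is not abelian.

No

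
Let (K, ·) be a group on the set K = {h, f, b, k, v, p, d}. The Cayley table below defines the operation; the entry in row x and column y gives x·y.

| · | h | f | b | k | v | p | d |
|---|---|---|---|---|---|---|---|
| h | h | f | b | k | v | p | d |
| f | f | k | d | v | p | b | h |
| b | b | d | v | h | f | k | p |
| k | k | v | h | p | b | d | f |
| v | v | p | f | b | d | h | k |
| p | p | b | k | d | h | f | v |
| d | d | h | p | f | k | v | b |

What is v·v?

d

Read row v, column v: v·v = d.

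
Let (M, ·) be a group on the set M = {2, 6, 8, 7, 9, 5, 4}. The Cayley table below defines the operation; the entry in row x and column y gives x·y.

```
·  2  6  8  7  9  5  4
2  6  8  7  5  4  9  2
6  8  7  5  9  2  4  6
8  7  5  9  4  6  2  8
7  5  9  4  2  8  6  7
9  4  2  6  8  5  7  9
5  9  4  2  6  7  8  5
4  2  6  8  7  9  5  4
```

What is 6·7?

Read row 6, column 7: 6·7 = 9.

9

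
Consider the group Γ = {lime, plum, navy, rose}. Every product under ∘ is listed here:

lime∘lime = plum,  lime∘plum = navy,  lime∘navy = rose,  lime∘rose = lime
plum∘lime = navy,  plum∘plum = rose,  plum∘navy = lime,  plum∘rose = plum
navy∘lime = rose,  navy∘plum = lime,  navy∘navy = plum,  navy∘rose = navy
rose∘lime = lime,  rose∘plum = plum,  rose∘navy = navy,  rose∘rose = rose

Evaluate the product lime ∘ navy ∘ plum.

plum

lime ∘ navy = rose
rose ∘ plum = plum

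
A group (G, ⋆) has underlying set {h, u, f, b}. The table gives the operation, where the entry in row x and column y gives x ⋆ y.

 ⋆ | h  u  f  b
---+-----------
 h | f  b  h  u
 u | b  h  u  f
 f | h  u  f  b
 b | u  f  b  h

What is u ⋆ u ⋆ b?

u ⋆ u = h
h ⋆ b = u
(Structurally, G here is isomorphic to the cyclic group Z_4.)

u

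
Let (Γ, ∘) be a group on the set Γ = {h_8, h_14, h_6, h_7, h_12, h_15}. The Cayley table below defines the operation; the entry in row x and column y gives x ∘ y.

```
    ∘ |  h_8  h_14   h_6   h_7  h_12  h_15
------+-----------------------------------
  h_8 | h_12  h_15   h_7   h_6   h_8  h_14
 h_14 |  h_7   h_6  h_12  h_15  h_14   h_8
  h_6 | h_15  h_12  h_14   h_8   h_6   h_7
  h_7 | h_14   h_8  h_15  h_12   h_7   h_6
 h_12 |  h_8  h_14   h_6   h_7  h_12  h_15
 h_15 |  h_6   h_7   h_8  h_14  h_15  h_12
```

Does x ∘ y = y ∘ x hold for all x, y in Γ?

h_6 ∘ h_8 = h_15 but h_8 ∘ h_6 = h_7.
Since h_6 and h_8 do not commute, Γ is not abelian.

No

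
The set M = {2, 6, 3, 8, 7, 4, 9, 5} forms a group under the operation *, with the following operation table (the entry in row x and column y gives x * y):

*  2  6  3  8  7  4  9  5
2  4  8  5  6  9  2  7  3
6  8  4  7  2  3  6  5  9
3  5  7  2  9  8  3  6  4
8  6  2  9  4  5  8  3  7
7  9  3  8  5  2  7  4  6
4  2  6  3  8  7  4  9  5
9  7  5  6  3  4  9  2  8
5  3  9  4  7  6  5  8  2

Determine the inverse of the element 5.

First locate the identity: row 4 matches the header, so 4 is the identity.
Scan row 5 for 4: 5 * 3 = 4. Hence 5^(-1) = 3.
(Structurally, M here is isomorphic to Z_2 x Z_4.)

3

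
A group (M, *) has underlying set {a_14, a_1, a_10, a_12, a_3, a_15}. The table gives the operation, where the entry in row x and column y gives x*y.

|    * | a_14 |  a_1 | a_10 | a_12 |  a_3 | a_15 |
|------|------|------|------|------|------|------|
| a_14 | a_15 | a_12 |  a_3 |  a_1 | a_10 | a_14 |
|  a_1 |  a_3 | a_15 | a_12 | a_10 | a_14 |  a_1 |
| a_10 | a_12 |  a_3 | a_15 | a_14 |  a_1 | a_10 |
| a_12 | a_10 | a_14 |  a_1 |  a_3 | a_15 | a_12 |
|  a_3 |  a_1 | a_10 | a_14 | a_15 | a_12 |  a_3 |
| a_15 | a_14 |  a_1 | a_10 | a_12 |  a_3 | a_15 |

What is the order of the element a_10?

The identity element is a_15 (its row matches the header).
a_10^1 = a_10
a_10^2 = a_10*a_10 = a_15
The first power of a_10 equal to the identity is a_10^2, so ord(a_10) = 2.

2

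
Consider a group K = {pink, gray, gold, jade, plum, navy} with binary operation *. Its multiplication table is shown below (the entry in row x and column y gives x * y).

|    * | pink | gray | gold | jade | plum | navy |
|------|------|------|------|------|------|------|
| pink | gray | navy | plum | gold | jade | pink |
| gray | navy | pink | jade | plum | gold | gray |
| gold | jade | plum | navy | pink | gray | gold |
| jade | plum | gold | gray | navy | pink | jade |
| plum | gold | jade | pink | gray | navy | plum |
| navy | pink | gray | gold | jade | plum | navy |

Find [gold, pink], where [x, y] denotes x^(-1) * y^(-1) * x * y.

gray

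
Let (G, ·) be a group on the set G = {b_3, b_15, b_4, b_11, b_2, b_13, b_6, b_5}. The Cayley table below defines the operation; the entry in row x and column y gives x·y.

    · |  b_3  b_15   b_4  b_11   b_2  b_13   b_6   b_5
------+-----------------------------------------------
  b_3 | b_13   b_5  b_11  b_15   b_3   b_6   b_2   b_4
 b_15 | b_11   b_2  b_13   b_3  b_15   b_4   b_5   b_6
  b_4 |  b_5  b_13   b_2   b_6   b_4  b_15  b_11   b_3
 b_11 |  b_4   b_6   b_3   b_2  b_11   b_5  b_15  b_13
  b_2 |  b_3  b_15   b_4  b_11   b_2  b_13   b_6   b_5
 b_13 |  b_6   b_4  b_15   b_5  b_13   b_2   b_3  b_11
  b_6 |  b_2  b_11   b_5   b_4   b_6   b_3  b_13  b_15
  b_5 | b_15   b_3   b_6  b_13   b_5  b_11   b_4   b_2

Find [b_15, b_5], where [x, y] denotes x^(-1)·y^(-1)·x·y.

b_13

Identity is b_2; from the table b_15^(-1) = b_15 and b_5^(-1) = b_5.
b_15·b_5 = b_6
b_6·b_15 = b_11
b_11·b_5 = b_13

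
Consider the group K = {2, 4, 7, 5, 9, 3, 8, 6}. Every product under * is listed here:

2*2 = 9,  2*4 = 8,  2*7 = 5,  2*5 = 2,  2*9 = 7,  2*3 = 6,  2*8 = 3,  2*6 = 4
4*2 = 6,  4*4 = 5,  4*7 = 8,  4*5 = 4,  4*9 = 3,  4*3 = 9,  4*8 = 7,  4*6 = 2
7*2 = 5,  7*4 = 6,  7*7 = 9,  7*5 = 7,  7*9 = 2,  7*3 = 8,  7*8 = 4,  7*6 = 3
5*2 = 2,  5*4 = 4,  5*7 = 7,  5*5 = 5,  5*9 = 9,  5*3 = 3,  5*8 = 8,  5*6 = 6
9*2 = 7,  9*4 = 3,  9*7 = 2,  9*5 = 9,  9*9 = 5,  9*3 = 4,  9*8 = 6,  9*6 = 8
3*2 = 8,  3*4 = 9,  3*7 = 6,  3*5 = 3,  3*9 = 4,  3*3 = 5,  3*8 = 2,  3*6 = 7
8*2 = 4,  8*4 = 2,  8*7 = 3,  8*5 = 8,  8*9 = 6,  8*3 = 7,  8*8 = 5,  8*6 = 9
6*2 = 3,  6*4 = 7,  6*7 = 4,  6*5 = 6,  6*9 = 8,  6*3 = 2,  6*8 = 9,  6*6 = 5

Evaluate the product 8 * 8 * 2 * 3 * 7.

8 * 8 = 5
5 * 2 = 2
2 * 3 = 6
6 * 7 = 4

4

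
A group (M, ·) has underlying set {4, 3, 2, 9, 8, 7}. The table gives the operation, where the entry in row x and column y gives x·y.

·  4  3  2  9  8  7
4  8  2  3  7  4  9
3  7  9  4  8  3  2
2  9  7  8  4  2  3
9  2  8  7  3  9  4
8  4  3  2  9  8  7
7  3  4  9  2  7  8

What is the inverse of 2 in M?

2

First locate the identity: row 8 matches the header, so 8 is the identity.
Scan row 2 for 8: 2·2 = 8. Hence 2^(-1) = 2.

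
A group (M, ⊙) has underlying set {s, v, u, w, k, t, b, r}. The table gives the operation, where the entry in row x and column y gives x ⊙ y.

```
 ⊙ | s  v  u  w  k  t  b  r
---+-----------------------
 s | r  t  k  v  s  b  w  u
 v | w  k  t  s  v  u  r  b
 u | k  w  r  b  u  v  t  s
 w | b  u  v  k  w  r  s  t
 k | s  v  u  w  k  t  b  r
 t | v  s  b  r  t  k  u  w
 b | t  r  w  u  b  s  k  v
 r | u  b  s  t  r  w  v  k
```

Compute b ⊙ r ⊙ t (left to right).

u

b ⊙ r = v
v ⊙ t = u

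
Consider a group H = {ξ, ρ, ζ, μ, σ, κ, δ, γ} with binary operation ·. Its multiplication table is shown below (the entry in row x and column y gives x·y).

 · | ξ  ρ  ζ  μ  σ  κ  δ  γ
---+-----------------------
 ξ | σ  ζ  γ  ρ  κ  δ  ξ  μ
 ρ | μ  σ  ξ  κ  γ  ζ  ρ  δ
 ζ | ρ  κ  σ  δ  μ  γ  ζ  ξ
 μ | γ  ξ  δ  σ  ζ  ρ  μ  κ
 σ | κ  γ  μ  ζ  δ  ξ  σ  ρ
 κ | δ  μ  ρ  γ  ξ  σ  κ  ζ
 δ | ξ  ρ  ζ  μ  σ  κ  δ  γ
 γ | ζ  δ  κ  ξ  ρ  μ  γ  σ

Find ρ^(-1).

First locate the identity: row δ matches the header, so δ is the identity.
Scan row ρ for δ: ρ·γ = δ. Hence ρ^(-1) = γ.

γ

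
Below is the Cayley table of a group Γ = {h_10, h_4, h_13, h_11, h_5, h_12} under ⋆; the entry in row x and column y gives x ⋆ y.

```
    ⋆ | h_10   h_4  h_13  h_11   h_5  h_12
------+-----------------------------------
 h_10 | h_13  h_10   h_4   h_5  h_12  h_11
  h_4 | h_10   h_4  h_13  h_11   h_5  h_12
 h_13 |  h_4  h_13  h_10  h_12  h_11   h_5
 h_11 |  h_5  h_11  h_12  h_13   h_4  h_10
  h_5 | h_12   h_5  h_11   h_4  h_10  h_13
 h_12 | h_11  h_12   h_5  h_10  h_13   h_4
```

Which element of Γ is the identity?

h_4

The identity e satisfies e ⋆ x = x for all x, so its row in the table reproduces the column headers.
Row h_4 reads: h_10, h_4, h_13, h_11, h_5, h_12 — exactly the header order. So h_4 is the identity.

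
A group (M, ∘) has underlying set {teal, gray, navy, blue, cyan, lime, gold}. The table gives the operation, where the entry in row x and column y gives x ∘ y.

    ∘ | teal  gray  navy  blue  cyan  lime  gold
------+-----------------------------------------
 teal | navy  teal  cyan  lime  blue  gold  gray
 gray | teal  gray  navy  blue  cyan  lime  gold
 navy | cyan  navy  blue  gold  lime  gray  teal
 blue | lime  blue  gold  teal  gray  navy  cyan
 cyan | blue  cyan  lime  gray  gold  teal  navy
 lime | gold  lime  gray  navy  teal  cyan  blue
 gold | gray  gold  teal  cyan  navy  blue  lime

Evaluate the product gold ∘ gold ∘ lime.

gold ∘ gold = lime
lime ∘ lime = cyan

cyan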